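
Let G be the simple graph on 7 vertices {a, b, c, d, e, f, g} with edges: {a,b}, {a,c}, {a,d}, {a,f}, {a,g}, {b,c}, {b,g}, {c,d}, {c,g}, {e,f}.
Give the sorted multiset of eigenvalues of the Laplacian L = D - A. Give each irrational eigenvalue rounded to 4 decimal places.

Each diagonal entry of L is the vertex degree and each off-diagonal entry is -1 where an edge is present, 0 otherwise; in the order [a, b, c, d, e, f, g] the diagonal is [5, 3, 4, 2, 1, 2, 3]. The multiplicity of 0 as a Laplacian eigenvalue equals the number of connected components.

[0, 0.4659, 2, 2.4827, 4, 5, 6.0514]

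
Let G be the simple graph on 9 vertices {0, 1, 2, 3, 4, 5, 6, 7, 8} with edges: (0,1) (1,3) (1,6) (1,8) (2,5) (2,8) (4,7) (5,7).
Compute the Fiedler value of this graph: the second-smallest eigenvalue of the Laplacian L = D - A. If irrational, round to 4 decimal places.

0.1487

Reading degrees in the order [0, 1, 2, 3, 4, 5, 6, 7, 8] gives [1, 4, 2, 1, 1, 2, 1, 2, 2]; set D = diag(1, 4, 2, 1, 1, 2, 1, 2, 2) and form L = D - A. The smallest Laplacian eigenvalue is always 0. The next one, lambda_2 = 0.1487, measures how hard the graph is to disconnect: larger values mean better connectivity. The eigenvalues sum to 16, which equals trace(L) = 2|E|. By the matrix-tree theorem the graph has (1/9) * product of the nonzero eigenvalues = 1 spanning tree.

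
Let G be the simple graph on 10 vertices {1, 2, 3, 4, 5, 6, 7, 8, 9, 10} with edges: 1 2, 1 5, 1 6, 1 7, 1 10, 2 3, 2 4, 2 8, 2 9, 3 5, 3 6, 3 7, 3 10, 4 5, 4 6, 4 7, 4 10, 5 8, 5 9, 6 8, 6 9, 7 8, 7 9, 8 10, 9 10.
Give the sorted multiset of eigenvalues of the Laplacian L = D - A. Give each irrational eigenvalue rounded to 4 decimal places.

[0, 5, 5, 5, 5, 5, 5, 5, 5, 10]

Reading degrees in the order [1, 2, 3, 4, 5, 6, 7, 8, 9, 10] gives [5, 5, 5, 5, 5, 5, 5, 5, 5, 5]; set D = diag(5, 5, 5, 5, 5, 5, 5, 5, 5, 5) and form L = D - A. Diagonalising L (or applying a numerical eigensolver to the 10x10 matrix) gives the spectrum above. The single zero eigenvalue shows the graph is connected.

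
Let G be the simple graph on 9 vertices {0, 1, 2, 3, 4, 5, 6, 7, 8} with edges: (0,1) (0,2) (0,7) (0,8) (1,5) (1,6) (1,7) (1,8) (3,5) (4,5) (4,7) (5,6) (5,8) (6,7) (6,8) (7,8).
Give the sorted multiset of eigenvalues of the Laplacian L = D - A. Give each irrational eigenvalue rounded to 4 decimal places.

Reading degrees in the order [0, 1, 2, 3, 4, 5, 6, 7, 8] gives [4, 5, 1, 1, 2, 5, 4, 5, 5]; set D = diag(4, 5, 1, 1, 2, 5, 4, 5, 5) and form L = D - A. The multiplicity of 0 as a Laplacian eigenvalue equals the number of connected components. By the matrix-tree theorem the graph has (1/9) * product of the nonzero eigenvalues = 876 spanning trees.

[0, 0.6946, 1.0673, 2.0391, 3.9300, 5.2063, 6, 6.1111, 6.9516]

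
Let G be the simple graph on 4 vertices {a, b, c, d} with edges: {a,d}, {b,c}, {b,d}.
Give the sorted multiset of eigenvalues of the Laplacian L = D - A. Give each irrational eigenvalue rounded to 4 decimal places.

[0, 0.5858, 2, 3.4142]

Each diagonal entry of L is the vertex degree and each off-diagonal entry is -1 where an edge is present, 0 otherwise; in the order [a, b, c, d] the diagonal is [1, 2, 1, 2]. L is symmetric positive semidefinite, so every eigenvalue is real and nonnegative. The single zero eigenvalue shows the graph is connected. There is one zero in the spectrum, matching the 1 component.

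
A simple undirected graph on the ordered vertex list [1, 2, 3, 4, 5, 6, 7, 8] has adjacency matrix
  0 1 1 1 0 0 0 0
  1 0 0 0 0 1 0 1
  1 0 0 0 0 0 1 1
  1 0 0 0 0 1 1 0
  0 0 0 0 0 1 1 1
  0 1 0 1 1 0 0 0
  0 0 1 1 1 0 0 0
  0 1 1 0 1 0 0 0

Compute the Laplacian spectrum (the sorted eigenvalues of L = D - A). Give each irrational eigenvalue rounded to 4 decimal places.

Each diagonal entry of L is the vertex degree and each off-diagonal entry is -1 where an edge is present, 0 otherwise; in the order [1, 2, 3, 4, 5, 6, 7, 8] the diagonal is [3, 3, 3, 3, 3, 3, 3, 3]. The multiplicity of 0 as a Laplacian eigenvalue equals the number of connected components. The eigenvalues sum to 24, which equals trace(L) = 2|E|.

[0, 2, 2, 2, 4, 4, 4, 6]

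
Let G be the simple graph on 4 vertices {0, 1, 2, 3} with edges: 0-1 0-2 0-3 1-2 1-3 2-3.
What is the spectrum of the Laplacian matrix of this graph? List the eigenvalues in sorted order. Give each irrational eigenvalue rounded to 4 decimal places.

Reading degrees in the order [0, 1, 2, 3] gives [3, 3, 3, 3]; set D = diag(3, 3, 3, 3) and form L = D - A. Since every row of L sums to 0, the all-ones vector is in the kernel and 0 is an eigenvalue. There is one zero in the spectrum, matching the 1 component.

[0, 4, 4, 4]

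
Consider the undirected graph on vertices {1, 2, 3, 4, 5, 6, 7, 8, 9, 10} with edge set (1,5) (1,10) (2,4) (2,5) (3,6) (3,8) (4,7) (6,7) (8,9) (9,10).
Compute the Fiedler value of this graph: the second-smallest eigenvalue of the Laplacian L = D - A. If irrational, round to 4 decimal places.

Reading degrees in the order [1, 2, 3, 4, 5, 6, 7, 8, 9, 10] gives [2, 2, 2, 2, 2, 2, 2, 2, 2, 2]; set D = diag(2, 2, 2, 2, 2, 2, 2, 2, 2, 2) and form L = D - A. The smallest Laplacian eigenvalue is always 0. The next one, lambda_2 = 0.3820, measures how hard the graph is to disconnect: larger values mean better connectivity. By the matrix-tree theorem the graph has (1/10) * product of the nonzero eigenvalues = 10 spanning trees.

0.3820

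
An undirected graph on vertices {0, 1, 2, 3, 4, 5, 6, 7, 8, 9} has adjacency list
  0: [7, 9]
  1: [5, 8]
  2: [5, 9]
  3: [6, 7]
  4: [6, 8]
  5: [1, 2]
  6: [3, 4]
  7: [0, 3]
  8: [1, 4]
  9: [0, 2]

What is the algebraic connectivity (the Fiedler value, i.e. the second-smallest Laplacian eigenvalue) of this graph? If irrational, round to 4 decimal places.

0.3820

Reading degrees in the order [0, 1, 2, 3, 4, 5, 6, 7, 8, 9] gives [2, 2, 2, 2, 2, 2, 2, 2, 2, 2]; set D = diag(2, 2, 2, 2, 2, 2, 2, 2, 2, 2) and form L = D - A. The smallest Laplacian eigenvalue is always 0. The next one, lambda_2 = 0.3820, measures how hard the graph is to disconnect: larger values mean better connectivity. The largest eigenvalue, 4, is at most the vertex count 10.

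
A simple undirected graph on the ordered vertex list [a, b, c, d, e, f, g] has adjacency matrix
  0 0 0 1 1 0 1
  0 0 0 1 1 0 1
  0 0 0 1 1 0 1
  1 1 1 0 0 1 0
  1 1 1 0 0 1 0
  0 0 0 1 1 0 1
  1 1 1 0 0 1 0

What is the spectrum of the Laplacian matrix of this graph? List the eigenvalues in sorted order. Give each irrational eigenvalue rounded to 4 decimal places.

Reading degrees in the order [a, b, c, d, e, f, g] gives [3, 3, 3, 4, 4, 3, 4]; set D = diag(3, 3, 3, 4, 4, 3, 4) and form L = D - A. The multiplicity of 0 as a Laplacian eigenvalue equals the number of connected components. The single zero eigenvalue shows the graph is connected. By the matrix-tree theorem the graph has (1/7) * product of the nonzero eigenvalues = 432 spanning trees.

[0, 3, 3, 3, 4, 4, 7]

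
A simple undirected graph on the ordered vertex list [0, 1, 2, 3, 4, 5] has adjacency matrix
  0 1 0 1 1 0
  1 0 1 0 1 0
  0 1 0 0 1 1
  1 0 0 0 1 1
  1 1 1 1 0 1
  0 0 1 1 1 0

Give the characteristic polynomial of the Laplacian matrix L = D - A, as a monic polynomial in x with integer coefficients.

With the vertex order [0, 1, 2, 3, 4, 5], the degrees are [3, 3, 3, 3, 5, 3], giving D = diag(3, 3, 3, 3, 5, 3) and L = D - A. L has integer entries, so p(x) = det(xI - L) has integer coefficients. Expanding the determinant yields x^6 - 20x^5 + 155x^4 - 580x^3 + 1045x^2 - 726x. The constant term is 0 because L is singular (the all-ones vector lies in its kernel). There is one zero in the spectrum, matching the 1 component. The largest eigenvalue, 6, is at most the vertex count 6.

x^6 - 20x^5 + 155x^4 - 580x^3 + 1045x^2 - 726x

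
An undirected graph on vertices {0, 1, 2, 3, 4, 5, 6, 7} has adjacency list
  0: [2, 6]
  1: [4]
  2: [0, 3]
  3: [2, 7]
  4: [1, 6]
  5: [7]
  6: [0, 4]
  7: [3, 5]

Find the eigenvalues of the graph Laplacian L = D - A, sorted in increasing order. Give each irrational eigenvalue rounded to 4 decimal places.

With the vertex order [0, 1, 2, 3, 4, 5, 6, 7], the degrees are [2, 1, 2, 2, 2, 1, 2, 2], giving D = diag(2, 1, 2, 2, 2, 1, 2, 2) and L = D - A. Since every row of L sums to 0, the all-ones vector is in the kernel and 0 is an eigenvalue. The largest eigenvalue, 3.8478, is at most the vertex count 8. There is one zero in the spectrum, matching the 1 component.

[0, 0.1522, 0.5858, 1.2346, 2, 2.7654, 3.4142, 3.8478]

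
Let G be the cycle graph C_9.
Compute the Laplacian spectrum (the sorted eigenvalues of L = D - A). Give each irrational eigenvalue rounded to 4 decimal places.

[0, 0.4679, 0.4679, 1.6527, 1.6527, 3, 3, 3.8794, 3.8794]

The graph has 9 vertices and degree multiset [2, 2, 2, 2, 2, 2, 2, 2, 2]; D is the diagonal matrix of degrees and L = D - A. Since every row of L sums to 0, the all-ones vector is in the kernel and 0 is an eigenvalue. The single zero eigenvalue shows the graph is connected. The largest eigenvalue, 3.8794, is at most the vertex count 9.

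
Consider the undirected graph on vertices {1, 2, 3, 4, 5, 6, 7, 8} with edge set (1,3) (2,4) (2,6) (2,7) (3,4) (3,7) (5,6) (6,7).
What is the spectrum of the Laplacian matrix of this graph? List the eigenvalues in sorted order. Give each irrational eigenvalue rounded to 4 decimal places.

With the vertex order [1, 2, 3, 4, 5, 6, 7, 8], the degrees are [1, 3, 3, 2, 1, 3, 3, 0], giving D = diag(1, 3, 3, 2, 1, 3, 3, 0) and L = D - A. L is symmetric positive semidefinite, so every eigenvalue is real and nonnegative. The 2 zero eigenvalues correspond to the 2 connected components. The eigenvalues sum to 16, which equals trace(L) = 2|E|.

[0, 0, 0.5240, 1.0706, 2.0994, 3.0931, 4.3185, 4.8944]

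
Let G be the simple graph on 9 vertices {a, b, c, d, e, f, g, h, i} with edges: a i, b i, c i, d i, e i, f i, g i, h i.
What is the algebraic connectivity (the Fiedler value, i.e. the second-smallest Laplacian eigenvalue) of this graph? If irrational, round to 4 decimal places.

1

Each diagonal entry of L is the vertex degree and each off-diagonal entry is -1 where an edge is present, 0 otherwise; in the order [a, b, c, d, e, f, g, h, i] the diagonal is [1, 1, 1, 1, 1, 1, 1, 1, 8]. The smallest Laplacian eigenvalue is always 0. The next one, lambda_2 = 1, measures how hard the graph is to disconnect: larger values mean better connectivity. By the matrix-tree theorem the graph has (1/9) * product of the nonzero eigenvalues = 1 spanning tree. The eigenvalues sum to 16, which equals trace(L) = 2|E|.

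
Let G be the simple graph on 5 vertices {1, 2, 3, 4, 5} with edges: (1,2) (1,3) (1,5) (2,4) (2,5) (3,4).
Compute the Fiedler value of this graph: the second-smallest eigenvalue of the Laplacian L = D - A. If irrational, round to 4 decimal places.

1.3820

Each diagonal entry of L is the vertex degree and each off-diagonal entry is -1 where an edge is present, 0 otherwise; in the order [1, 2, 3, 4, 5] the diagonal is [3, 3, 2, 2, 2]. The smallest Laplacian eigenvalue is always 0. The next one, lambda_2 = 1.3820, measures how hard the graph is to disconnect: larger values mean better connectivity. By the matrix-tree theorem the graph has (1/5) * product of the nonzero eigenvalues = 11 spanning trees.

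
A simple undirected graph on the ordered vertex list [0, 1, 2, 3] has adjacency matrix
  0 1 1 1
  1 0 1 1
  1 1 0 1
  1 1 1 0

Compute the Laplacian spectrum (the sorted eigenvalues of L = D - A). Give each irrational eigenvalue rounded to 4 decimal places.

[0, 4, 4, 4]

Reading degrees in the order [0, 1, 2, 3] gives [3, 3, 3, 3]; set D = diag(3, 3, 3, 3) and form L = D - A. Since every row of L sums to 0, the all-ones vector is in the kernel and 0 is an eigenvalue. The single zero eigenvalue shows the graph is connected. The largest eigenvalue, 4, is at most the vertex count 4.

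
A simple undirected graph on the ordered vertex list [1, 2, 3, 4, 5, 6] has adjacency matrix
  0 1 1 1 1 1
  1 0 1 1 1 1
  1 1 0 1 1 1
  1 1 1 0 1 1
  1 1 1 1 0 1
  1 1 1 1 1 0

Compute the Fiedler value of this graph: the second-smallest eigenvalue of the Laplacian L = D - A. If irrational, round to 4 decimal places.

6

With the vertex order [1, 2, 3, 4, 5, 6], the degrees are [5, 5, 5, 5, 5, 5], giving D = diag(5, 5, 5, 5, 5, 5) and L = D - A. The sorted Laplacian eigenvalues are [0, 6, 6, 6, 6, 6]; the algebraic connectivity is the second entry, 6. The eigenvalues sum to 30, which equals trace(L) = 2|E|.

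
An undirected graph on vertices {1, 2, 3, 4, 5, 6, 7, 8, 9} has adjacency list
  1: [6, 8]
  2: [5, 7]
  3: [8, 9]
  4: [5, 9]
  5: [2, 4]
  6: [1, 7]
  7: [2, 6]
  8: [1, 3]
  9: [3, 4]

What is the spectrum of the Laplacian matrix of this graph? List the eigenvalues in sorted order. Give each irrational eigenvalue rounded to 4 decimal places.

Each diagonal entry of L is the vertex degree and each off-diagonal entry is -1 where an edge is present, 0 otherwise; in the order [1, 2, 3, 4, 5, 6, 7, 8, 9] the diagonal is [2, 2, 2, 2, 2, 2, 2, 2, 2]. Since every row of L sums to 0, the all-ones vector is in the kernel and 0 is an eigenvalue. The single zero eigenvalue shows the graph is connected. By the matrix-tree theorem the graph has (1/9) * product of the nonzero eigenvalues = 9 spanning trees. There is one zero in the spectrum, matching the 1 component.

[0, 0.4679, 0.4679, 1.6527, 1.6527, 3, 3, 3.8794, 3.8794]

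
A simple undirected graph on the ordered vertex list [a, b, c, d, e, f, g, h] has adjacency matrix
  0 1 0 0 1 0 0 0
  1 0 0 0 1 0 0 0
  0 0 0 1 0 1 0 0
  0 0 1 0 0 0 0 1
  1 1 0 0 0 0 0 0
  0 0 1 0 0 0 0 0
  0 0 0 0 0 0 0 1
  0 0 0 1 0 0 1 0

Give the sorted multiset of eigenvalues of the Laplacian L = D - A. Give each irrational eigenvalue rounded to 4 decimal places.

[0, 0, 0.3820, 1.3820, 2.6180, 3, 3, 3.6180]

Reading degrees in the order [a, b, c, d, e, f, g, h] gives [2, 2, 2, 2, 2, 1, 1, 2]; set D = diag(2, 2, 2, 2, 2, 1, 1, 2) and form L = D - A. L is symmetric positive semidefinite, so every eigenvalue is real and nonnegative. The 2 zero eigenvalues correspond to the 2 connected components. The eigenvalues sum to 14, which equals trace(L) = 2|E|.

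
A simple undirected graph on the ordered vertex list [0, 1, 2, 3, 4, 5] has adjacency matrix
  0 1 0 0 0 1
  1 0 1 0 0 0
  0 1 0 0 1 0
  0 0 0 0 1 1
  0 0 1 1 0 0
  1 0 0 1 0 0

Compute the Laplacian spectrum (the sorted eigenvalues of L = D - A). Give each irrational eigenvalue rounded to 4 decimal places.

[0, 1, 1, 3, 3, 4]

With the vertex order [0, 1, 2, 3, 4, 5], the degrees are [2, 2, 2, 2, 2, 2], giving D = diag(2, 2, 2, 2, 2, 2) and L = D - A. The multiplicity of 0 as a Laplacian eigenvalue equals the number of connected components. There is one zero in the spectrum, matching the 1 component. The largest eigenvalue, 4, is at most the vertex count 6.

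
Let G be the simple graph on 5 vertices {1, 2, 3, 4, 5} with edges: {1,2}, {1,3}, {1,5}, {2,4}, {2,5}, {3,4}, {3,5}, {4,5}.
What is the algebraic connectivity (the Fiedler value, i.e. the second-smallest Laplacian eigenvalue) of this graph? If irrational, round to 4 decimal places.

Each diagonal entry of L is the vertex degree and each off-diagonal entry is -1 where an edge is present, 0 otherwise; in the order [1, 2, 3, 4, 5] the diagonal is [3, 3, 3, 3, 4]. The sorted Laplacian eigenvalues are [0, 3, 3, 5, 5]; the algebraic connectivity is the second entry, 3. There is one zero in the spectrum, matching the 1 component.

3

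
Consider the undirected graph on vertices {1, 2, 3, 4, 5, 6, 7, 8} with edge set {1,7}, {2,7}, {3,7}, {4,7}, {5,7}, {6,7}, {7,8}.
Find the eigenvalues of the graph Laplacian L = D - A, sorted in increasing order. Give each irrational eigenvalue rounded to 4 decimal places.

[0, 1, 1, 1, 1, 1, 1, 8]

With the vertex order [1, 2, 3, 4, 5, 6, 7, 8], the degrees are [1, 1, 1, 1, 1, 1, 7, 1], giving D = diag(1, 1, 1, 1, 1, 1, 7, 1) and L = D - A. Since every row of L sums to 0, the all-ones vector is in the kernel and 0 is an eigenvalue. By the matrix-tree theorem the graph has (1/8) * product of the nonzero eigenvalues = 1 spanning tree.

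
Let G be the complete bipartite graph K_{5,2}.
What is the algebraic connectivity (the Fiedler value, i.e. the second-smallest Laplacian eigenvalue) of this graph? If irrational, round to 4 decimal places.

The graph has 7 vertices and degree multiset [5, 5, 2, 2, 2, 2, 2]; D is the diagonal matrix of degrees and L = D - A. Computing the eigenvalues of L and sorting gives [0, 2, 2, 2, 2, 5, 7]. The Fiedler value lambda_2 = 2 is strictly positive, so the graph is connected.

2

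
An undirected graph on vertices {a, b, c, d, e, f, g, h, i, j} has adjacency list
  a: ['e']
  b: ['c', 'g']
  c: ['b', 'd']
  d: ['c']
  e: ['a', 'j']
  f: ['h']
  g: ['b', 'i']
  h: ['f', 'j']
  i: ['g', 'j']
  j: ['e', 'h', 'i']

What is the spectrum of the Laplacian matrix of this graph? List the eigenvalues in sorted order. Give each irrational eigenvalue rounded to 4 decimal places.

[0, 0.1277, 0.3820, 0.6297, 1.3820, 2, 2.6180, 2.7968, 3.6180, 4.4458]

Reading degrees in the order [a, b, c, d, e, f, g, h, i, j] gives [1, 2, 2, 1, 2, 1, 2, 2, 2, 3]; set D = diag(1, 2, 2, 1, 2, 1, 2, 2, 2, 3) and form L = D - A. The multiplicity of 0 as a Laplacian eigenvalue equals the number of connected components.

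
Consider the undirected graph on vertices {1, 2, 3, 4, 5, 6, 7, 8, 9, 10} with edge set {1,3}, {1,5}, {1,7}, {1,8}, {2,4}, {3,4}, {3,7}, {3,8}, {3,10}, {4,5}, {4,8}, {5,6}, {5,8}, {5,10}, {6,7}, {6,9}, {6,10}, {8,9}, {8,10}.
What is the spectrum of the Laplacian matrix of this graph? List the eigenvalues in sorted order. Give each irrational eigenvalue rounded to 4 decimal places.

Each diagonal entry of L is the vertex degree and each off-diagonal entry is -1 where an edge is present, 0 otherwise; in the order [1, 2, 3, 4, 5, 6, 7, 8, 9, 10] the diagonal is [4, 1, 5, 4, 5, 4, 3, 6, 2, 4]. Since every row of L sums to 0, the all-ones vector is in the kernel and 0 is an eigenvalue. By the matrix-tree theorem the graph has (1/10) * product of the nonzero eigenvalues = 7956 spanning trees.

[0, 0.7733, 1.8021, 2.7320, 3.3701, 4.3645, 4.5608, 6.0816, 7.0363, 7.2793]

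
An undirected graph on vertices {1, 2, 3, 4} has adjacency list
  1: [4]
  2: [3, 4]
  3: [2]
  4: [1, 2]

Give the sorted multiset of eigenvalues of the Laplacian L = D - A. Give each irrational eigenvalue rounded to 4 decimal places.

Reading degrees in the order [1, 2, 3, 4] gives [1, 2, 1, 2]; set D = diag(1, 2, 1, 2) and form L = D - A. Diagonalising L (or applying a numerical eigensolver to the 4x4 matrix) gives the spectrum above. The single zero eigenvalue shows the graph is connected. The eigenvalues sum to 6, which equals trace(L) = 2|E|.

[0, 0.5858, 2, 3.4142]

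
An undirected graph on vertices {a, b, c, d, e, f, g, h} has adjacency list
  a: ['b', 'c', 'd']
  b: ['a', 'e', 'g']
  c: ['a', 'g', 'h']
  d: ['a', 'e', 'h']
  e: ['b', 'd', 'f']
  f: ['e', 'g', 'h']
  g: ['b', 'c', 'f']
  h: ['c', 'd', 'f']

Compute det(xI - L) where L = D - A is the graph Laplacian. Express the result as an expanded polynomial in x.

Each diagonal entry of L is the vertex degree and each off-diagonal entry is -1 where an edge is present, 0 otherwise; in the order [a, b, c, d, e, f, g, h] the diagonal is [3, 3, 3, 3, 3, 3, 3, 3]. The eigenvalues of L are [0, 2, 2, 2, 4, 4, 4, 6]; the characteristic polynomial is the product of (x - lambda_i), which multiplies out to x^8 - 24x^7 + 240x^6 - 1296x^5 + 4080x^4 - 7488x^3 + 7424x^2 - 3072x. The coefficient of x^7 equals -trace(L) = -24, matching the sum of degrees. The eigenvalues sum to 24, which equals trace(L) = 2|E|. There is one zero in the spectrum, matching the 1 component.

x^8 - 24x^7 + 240x^6 - 1296x^5 + 4080x^4 - 7488x^3 + 7424x^2 - 3072x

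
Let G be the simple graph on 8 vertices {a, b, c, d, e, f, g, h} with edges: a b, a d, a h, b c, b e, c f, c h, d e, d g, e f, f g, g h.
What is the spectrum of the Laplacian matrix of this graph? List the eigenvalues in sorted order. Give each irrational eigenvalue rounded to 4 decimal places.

[0, 2, 2, 2, 4, 4, 4, 6]

Each diagonal entry of L is the vertex degree and each off-diagonal entry is -1 where an edge is present, 0 otherwise; in the order [a, b, c, d, e, f, g, h] the diagonal is [3, 3, 3, 3, 3, 3, 3, 3]. L is symmetric positive semidefinite, so every eigenvalue is real and nonnegative. By the matrix-tree theorem the graph has (1/8) * product of the nonzero eigenvalues = 384 spanning trees. The largest eigenvalue, 6, is at most the vertex count 8.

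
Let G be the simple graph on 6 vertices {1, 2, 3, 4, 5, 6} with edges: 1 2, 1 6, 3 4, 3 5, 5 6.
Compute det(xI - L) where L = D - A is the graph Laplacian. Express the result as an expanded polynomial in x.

x^6 - 10x^5 + 36x^4 - 56x^3 + 35x^2 - 6x

Each diagonal entry of L is the vertex degree and each off-diagonal entry is -1 where an edge is present, 0 otherwise; in the order [1, 2, 3, 4, 5, 6] the diagonal is [2, 1, 2, 1, 2, 2]. Computing det(xI - L) by cofactor expansion (or equivalently via sum-over-permutations) gives x^6 - 10x^5 + 36x^4 - 56x^3 + 35x^2 - 6x. Since p(0) = det(-L) = 0, x divides p(x).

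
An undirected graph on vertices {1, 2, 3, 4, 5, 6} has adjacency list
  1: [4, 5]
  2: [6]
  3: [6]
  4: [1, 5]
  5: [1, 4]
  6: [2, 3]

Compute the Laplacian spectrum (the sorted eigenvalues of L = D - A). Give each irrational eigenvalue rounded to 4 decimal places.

Each diagonal entry of L is the vertex degree and each off-diagonal entry is -1 where an edge is present, 0 otherwise; in the order [1, 2, 3, 4, 5, 6] the diagonal is [2, 1, 1, 2, 2, 2]. The multiplicity of 0 as a Laplacian eigenvalue equals the number of connected components. The 2 zero eigenvalues correspond to the 2 connected components. The eigenvalues sum to 10, which equals trace(L) = 2|E|.

[0, 0, 1, 3, 3, 3]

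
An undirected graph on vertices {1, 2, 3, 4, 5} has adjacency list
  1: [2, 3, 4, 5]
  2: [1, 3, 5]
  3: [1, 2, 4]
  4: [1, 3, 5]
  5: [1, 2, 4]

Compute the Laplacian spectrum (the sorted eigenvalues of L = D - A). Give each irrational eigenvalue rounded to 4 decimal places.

Reading degrees in the order [1, 2, 3, 4, 5] gives [4, 3, 3, 3, 3]; set D = diag(4, 3, 3, 3, 3) and form L = D - A. L is symmetric positive semidefinite, so every eigenvalue is real and nonnegative. The single zero eigenvalue shows the graph is connected.

[0, 3, 3, 5, 5]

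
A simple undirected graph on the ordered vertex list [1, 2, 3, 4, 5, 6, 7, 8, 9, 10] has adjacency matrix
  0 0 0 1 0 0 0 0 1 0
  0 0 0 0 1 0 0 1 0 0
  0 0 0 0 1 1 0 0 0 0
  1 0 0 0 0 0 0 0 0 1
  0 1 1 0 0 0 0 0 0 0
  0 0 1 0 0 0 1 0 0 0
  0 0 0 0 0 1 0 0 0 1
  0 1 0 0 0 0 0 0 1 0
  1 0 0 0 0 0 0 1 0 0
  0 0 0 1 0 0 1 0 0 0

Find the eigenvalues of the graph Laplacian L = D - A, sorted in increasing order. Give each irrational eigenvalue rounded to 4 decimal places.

[0, 0.3820, 0.3820, 1.3820, 1.3820, 2.6180, 2.6180, 3.6180, 3.6180, 4]

With the vertex order [1, 2, 3, 4, 5, 6, 7, 8, 9, 10], the degrees are [2, 2, 2, 2, 2, 2, 2, 2, 2, 2], giving D = diag(2, 2, 2, 2, 2, 2, 2, 2, 2, 2) and L = D - A. The multiplicity of 0 as a Laplacian eigenvalue equals the number of connected components. The eigenvalues sum to 20, which equals trace(L) = 2|E|.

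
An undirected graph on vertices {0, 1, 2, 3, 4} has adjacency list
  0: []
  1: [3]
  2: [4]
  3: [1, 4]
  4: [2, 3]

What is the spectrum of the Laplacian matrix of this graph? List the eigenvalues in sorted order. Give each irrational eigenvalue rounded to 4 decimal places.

Reading degrees in the order [0, 1, 2, 3, 4] gives [0, 1, 1, 2, 2]; set D = diag(0, 1, 1, 2, 2) and form L = D - A. Since every row of L sums to 0, the all-ones vector is in the kernel and 0 is an eigenvalue. The 2 zero eigenvalues correspond to the 2 connected components.

[0, 0, 0.5858, 2, 3.4142]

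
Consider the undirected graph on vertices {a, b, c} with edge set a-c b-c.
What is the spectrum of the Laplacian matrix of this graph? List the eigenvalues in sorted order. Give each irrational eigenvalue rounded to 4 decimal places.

[0, 1, 3]

Reading degrees in the order [a, b, c] gives [1, 1, 2]; set D = diag(1, 1, 2) and form L = D - A. L is symmetric positive semidefinite, so every eigenvalue is real and nonnegative. The eigenvalues sum to 4, which equals trace(L) = 2|E|.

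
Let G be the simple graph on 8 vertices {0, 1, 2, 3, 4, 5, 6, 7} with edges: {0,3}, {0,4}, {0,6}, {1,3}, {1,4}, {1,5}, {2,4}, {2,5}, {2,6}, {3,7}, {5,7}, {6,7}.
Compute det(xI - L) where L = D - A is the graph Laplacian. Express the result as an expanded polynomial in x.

x^8 - 24x^7 + 240x^6 - 1296x^5 + 4080x^4 - 7488x^3 + 7424x^2 - 3072x

Each diagonal entry of L is the vertex degree and each off-diagonal entry is -1 where an edge is present, 0 otherwise; in the order [0, 1, 2, 3, 4, 5, 6, 7] the diagonal is [3, 3, 3, 3, 3, 3, 3, 3]. L has integer entries, so p(x) = det(xI - L) has integer coefficients. Expanding the determinant yields x^8 - 24x^7 + 240x^6 - 1296x^5 + 4080x^4 - 7488x^3 + 7424x^2 - 3072x. Since p(0) = det(-L) = 0, x divides p(x).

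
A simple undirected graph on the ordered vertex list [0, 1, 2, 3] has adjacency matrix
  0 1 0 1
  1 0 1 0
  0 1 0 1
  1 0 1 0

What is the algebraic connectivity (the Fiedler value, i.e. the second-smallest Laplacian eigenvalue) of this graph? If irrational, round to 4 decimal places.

With the vertex order [0, 1, 2, 3], the degrees are [2, 2, 2, 2], giving D = diag(2, 2, 2, 2) and L = D - A. Computing the eigenvalues of L and sorting gives [0, 2, 2, 4]. The Fiedler value lambda_2 = 2 is strictly positive, so the graph is connected. The eigenvalues sum to 8, which equals trace(L) = 2|E|.

2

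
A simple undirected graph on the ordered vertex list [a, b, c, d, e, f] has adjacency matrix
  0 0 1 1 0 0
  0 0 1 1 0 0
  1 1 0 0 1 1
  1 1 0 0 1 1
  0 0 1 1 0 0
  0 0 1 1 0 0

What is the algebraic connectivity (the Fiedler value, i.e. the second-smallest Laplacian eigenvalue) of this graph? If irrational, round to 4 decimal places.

2

With the vertex order [a, b, c, d, e, f], the degrees are [2, 2, 4, 4, 2, 2], giving D = diag(2, 2, 4, 4, 2, 2) and L = D - A. The smallest Laplacian eigenvalue is always 0. The next one, lambda_2 = 2, measures how hard the graph is to disconnect: larger values mean better connectivity. The eigenvalues sum to 16, which equals trace(L) = 2|E|. The largest eigenvalue, 6, is at most the vertex count 6.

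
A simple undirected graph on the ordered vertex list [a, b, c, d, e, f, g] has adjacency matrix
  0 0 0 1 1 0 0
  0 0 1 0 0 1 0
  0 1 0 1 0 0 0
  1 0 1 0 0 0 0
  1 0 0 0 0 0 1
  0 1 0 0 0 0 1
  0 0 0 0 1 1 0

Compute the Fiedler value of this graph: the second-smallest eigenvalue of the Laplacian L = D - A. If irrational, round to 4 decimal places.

Each diagonal entry of L is the vertex degree and each off-diagonal entry is -1 where an edge is present, 0 otherwise; in the order [a, b, c, d, e, f, g] the diagonal is [2, 2, 2, 2, 2, 2, 2]. The smallest Laplacian eigenvalue is always 0. The next one, lambda_2 = 0.7530, measures how hard the graph is to disconnect: larger values mean better connectivity. The eigenvalues sum to 14, which equals trace(L) = 2|E|.

0.7530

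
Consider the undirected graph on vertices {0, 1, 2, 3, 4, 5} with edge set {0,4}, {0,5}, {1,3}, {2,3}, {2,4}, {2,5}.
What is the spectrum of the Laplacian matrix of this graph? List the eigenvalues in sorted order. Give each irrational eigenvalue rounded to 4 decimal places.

[0, 0.4384, 2, 2, 3, 4.5616]

Reading degrees in the order [0, 1, 2, 3, 4, 5] gives [2, 1, 3, 2, 2, 2]; set D = diag(2, 1, 3, 2, 2, 2) and form L = D - A. Since every row of L sums to 0, the all-ones vector is in the kernel and 0 is an eigenvalue. The eigenvalues sum to 12, which equals trace(L) = 2|E|. There is one zero in the spectrum, matching the 1 component.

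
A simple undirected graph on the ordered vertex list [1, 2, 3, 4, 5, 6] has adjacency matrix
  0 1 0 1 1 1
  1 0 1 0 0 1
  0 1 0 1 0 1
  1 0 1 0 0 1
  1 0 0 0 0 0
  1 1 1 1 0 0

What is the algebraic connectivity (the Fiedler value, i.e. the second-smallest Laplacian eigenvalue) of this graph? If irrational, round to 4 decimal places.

Reading degrees in the order [1, 2, 3, 4, 5, 6] gives [4, 3, 3, 3, 1, 4]; set D = diag(4, 3, 3, 3, 1, 4) and form L = D - A. The smallest Laplacian eigenvalue is always 0. The next one, lambda_2 = 0.9139, measures how hard the graph is to disconnect: larger values mean better connectivity. The eigenvalues sum to 18, which equals trace(L) = 2|E|. There is one zero in the spectrum, matching the 1 component.

0.9139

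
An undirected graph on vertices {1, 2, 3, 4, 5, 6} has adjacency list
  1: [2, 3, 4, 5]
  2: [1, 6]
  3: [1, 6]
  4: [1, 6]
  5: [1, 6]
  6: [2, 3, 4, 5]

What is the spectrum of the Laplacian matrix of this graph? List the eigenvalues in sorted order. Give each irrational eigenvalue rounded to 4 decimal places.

Reading degrees in the order [1, 2, 3, 4, 5, 6] gives [4, 2, 2, 2, 2, 4]; set D = diag(4, 2, 2, 2, 2, 4) and form L = D - A. Since every row of L sums to 0, the all-ones vector is in the kernel and 0 is an eigenvalue. The single zero eigenvalue shows the graph is connected. By the matrix-tree theorem the graph has (1/6) * product of the nonzero eigenvalues = 32 spanning trees. The eigenvalues sum to 16, which equals trace(L) = 2|E|.

[0, 2, 2, 2, 4, 6]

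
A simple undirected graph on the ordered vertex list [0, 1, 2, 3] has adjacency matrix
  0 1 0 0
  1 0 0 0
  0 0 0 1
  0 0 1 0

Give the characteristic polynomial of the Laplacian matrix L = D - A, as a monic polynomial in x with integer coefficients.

x^4 - 4x^3 + 4x^2

With the vertex order [0, 1, 2, 3], the degrees are [1, 1, 1, 1], giving D = diag(1, 1, 1, 1) and L = D - A. L has integer entries, so p(x) = det(xI - L) has integer coefficients. Expanding the determinant yields x^4 - 4x^3 + 4x^2. The coefficient of x^3 equals -trace(L) = -4, matching the sum of degrees.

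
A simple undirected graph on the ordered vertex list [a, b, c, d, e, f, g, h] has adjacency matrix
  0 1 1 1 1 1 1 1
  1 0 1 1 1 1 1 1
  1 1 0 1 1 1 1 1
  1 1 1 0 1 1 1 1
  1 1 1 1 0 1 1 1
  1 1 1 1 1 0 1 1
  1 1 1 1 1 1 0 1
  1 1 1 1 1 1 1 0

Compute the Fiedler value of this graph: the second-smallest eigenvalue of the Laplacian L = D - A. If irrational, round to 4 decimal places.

With the vertex order [a, b, c, d, e, f, g, h], the degrees are [7, 7, 7, 7, 7, 7, 7, 7], giving D = diag(7, 7, 7, 7, 7, 7, 7, 7) and L = D - A. The sorted Laplacian eigenvalues are [0, 8, 8, 8, 8, 8, 8, 8]; the algebraic connectivity is the second entry, 8. There is one zero in the spectrum, matching the 1 component. The eigenvalues sum to 56, which equals trace(L) = 2|E|.

8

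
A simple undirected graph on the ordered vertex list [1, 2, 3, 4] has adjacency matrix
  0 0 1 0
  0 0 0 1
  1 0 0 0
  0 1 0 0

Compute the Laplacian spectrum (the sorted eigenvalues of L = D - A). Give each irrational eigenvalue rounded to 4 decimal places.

[0, 0, 2, 2]

With the vertex order [1, 2, 3, 4], the degrees are [1, 1, 1, 1], giving D = diag(1, 1, 1, 1) and L = D - A. Diagonalising L (or applying a numerical eigensolver to the 4x4 matrix) gives the spectrum above. The 2 zero eigenvalues correspond to the 2 connected components.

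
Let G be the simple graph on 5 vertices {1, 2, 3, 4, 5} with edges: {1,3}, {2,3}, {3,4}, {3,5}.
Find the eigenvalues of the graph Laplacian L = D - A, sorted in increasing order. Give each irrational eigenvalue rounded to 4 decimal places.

Each diagonal entry of L is the vertex degree and each off-diagonal entry is -1 where an edge is present, 0 otherwise; in the order [1, 2, 3, 4, 5] the diagonal is [1, 1, 4, 1, 1]. L is symmetric positive semidefinite, so every eigenvalue is real and nonnegative. The single zero eigenvalue shows the graph is connected. The largest eigenvalue, 5, is at most the vertex count 5.

[0, 1, 1, 1, 5]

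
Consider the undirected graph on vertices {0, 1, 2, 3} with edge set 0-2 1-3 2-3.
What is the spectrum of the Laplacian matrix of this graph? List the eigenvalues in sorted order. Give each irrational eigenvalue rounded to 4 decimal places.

[0, 0.5858, 2, 3.4142]

With the vertex order [0, 1, 2, 3], the degrees are [1, 1, 2, 2], giving D = diag(1, 1, 2, 2) and L = D - A. The multiplicity of 0 as a Laplacian eigenvalue equals the number of connected components. The largest eigenvalue, 3.4142, is at most the vertex count 4.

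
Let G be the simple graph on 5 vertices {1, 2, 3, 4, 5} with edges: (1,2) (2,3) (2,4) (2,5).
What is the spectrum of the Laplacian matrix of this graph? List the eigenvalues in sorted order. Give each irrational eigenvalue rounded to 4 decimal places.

[0, 1, 1, 1, 5]

Reading degrees in the order [1, 2, 3, 4, 5] gives [1, 4, 1, 1, 1]; set D = diag(1, 4, 1, 1, 1) and form L = D - A. Diagonalising L (or applying a numerical eigensolver to the 5x5 matrix) gives the spectrum above. The largest eigenvalue, 5, is at most the vertex count 5. The eigenvalues sum to 8, which equals trace(L) = 2|E|.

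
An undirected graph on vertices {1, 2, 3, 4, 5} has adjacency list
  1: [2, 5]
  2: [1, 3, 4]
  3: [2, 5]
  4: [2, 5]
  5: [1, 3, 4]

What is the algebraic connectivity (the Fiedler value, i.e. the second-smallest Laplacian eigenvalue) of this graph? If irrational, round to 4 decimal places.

With the vertex order [1, 2, 3, 4, 5], the degrees are [2, 3, 2, 2, 3], giving D = diag(2, 3, 2, 2, 3) and L = D - A. The sorted Laplacian eigenvalues are [0, 2, 2, 3, 5]; the algebraic connectivity is the second entry, 2.

2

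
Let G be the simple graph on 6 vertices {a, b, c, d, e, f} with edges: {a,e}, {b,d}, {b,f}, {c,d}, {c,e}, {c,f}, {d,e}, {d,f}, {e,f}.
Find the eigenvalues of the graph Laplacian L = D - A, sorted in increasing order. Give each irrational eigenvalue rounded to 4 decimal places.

With the vertex order [a, b, c, d, e, f], the degrees are [1, 2, 3, 4, 4, 4], giving D = diag(1, 2, 3, 4, 4, 4) and L = D - A. The multiplicity of 0 as a Laplacian eigenvalue equals the number of connected components. The largest eigenvalue, 5.3686, is at most the vertex count 6.

[0, 0.8929, 2.2123, 4.5262, 5, 5.3686]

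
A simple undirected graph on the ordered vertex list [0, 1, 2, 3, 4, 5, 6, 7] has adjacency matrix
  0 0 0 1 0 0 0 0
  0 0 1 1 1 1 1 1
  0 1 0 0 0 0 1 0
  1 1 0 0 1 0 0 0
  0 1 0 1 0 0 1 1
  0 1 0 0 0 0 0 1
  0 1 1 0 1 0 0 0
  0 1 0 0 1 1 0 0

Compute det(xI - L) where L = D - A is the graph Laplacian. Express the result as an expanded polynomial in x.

x^8 - 24x^7 + 232x^6 - 1164x^5 + 3246x^4 - 4966x^3 + 3785x^2 - 1080x

Each diagonal entry of L is the vertex degree and each off-diagonal entry is -1 where an edge is present, 0 otherwise; in the order [0, 1, 2, 3, 4, 5, 6, 7] the diagonal is [1, 6, 2, 3, 4, 2, 3, 3]. Computing det(xI - L) by cofactor expansion (or equivalently via sum-over-permutations) gives x^8 - 24x^7 + 232x^6 - 1164x^5 + 3246x^4 - 4966x^3 + 3785x^2 - 1080x. Since p(0) = det(-L) = 0, x divides p(x).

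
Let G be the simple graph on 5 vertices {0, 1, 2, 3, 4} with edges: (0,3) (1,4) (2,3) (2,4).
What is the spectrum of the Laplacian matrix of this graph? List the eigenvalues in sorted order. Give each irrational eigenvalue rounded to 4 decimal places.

Reading degrees in the order [0, 1, 2, 3, 4] gives [1, 1, 2, 2, 2]; set D = diag(1, 1, 2, 2, 2) and form L = D - A. L is symmetric positive semidefinite, so every eigenvalue is real and nonnegative. By the matrix-tree theorem the graph has (1/5) * product of the nonzero eigenvalues = 1 spanning tree. The eigenvalues sum to 8, which equals trace(L) = 2|E|.

[0, 0.3820, 1.3820, 2.6180, 3.6180]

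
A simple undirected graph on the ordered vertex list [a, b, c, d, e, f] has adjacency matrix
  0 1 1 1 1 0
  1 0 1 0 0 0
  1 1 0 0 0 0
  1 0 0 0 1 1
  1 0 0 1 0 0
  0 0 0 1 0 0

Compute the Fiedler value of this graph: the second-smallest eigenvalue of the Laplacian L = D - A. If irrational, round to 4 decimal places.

0.6314

Reading degrees in the order [a, b, c, d, e, f] gives [4, 2, 2, 3, 2, 1]; set D = diag(4, 2, 2, 3, 2, 1) and form L = D - A. The smallest Laplacian eigenvalue is always 0. The next one, lambda_2 = 0.6314, measures how hard the graph is to disconnect: larger values mean better connectivity. The largest eigenvalue, 5.1071, is at most the vertex count 6. There is one zero in the spectrum, matching the 1 component.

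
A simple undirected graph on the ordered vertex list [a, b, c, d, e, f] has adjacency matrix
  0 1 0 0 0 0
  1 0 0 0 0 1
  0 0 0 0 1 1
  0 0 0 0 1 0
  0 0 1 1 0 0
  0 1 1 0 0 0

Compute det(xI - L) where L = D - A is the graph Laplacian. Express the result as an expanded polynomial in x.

x^6 - 10x^5 + 36x^4 - 56x^3 + 35x^2 - 6x

With the vertex order [a, b, c, d, e, f], the degrees are [1, 2, 2, 1, 2, 2], giving D = diag(1, 2, 2, 1, 2, 2) and L = D - A. Computing det(xI - L) by cofactor expansion (or equivalently via sum-over-permutations) gives x^6 - 10x^5 + 36x^4 - 56x^3 + 35x^2 - 6x. The constant term is 0 because L is singular (the all-ones vector lies in its kernel). The largest eigenvalue, 3.7321, is at most the vertex count 6. By the matrix-tree theorem the graph has (1/6) * product of the nonzero eigenvalues = 1 spanning tree.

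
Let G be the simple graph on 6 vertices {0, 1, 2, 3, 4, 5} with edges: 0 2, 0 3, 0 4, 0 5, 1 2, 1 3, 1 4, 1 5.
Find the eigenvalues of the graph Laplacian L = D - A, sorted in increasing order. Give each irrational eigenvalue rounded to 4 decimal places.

[0, 2, 2, 2, 4, 6]

Reading degrees in the order [0, 1, 2, 3, 4, 5] gives [4, 4, 2, 2, 2, 2]; set D = diag(4, 4, 2, 2, 2, 2) and form L = D - A. L is symmetric positive semidefinite, so every eigenvalue is real and nonnegative. The largest eigenvalue, 6, is at most the vertex count 6. There is one zero in the spectrum, matching the 1 component.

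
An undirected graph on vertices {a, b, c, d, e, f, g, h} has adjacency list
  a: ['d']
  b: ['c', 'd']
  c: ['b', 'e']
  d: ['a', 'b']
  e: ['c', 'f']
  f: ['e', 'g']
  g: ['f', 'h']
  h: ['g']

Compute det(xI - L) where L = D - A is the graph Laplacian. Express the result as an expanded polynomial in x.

Reading degrees in the order [a, b, c, d, e, f, g, h] gives [1, 2, 2, 2, 2, 2, 2, 1]; set D = diag(1, 2, 2, 2, 2, 2, 2, 1) and form L = D - A. L has integer entries, so p(x) = det(xI - L) has integer coefficients. Expanding the determinant yields x^8 - 14x^7 + 78x^6 - 220x^5 + 330x^4 - 252x^3 + 84x^2 - 8x. The constant term is 0 because L is singular (the all-ones vector lies in its kernel). By the matrix-tree theorem the graph has (1/8) * product of the nonzero eigenvalues = 1 spanning tree.

x^8 - 14x^7 + 78x^6 - 220x^5 + 330x^4 - 252x^3 + 84x^2 - 8x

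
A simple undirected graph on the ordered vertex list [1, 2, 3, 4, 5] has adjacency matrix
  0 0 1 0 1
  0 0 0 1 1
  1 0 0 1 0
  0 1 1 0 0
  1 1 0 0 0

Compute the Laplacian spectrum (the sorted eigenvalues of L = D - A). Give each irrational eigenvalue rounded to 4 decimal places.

[0, 1.3820, 1.3820, 3.6180, 3.6180]

Each diagonal entry of L is the vertex degree and each off-diagonal entry is -1 where an edge is present, 0 otherwise; in the order [1, 2, 3, 4, 5] the diagonal is [2, 2, 2, 2, 2]. L is symmetric positive semidefinite, so every eigenvalue is real and nonnegative. The eigenvalues sum to 10, which equals trace(L) = 2|E|. By the matrix-tree theorem the graph has (1/5) * product of the nonzero eigenvalues = 5 spanning trees.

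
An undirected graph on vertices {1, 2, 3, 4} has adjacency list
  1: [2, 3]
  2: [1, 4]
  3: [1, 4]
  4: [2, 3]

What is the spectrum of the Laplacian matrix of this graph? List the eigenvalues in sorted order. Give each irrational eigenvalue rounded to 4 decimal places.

Reading degrees in the order [1, 2, 3, 4] gives [2, 2, 2, 2]; set D = diag(2, 2, 2, 2) and form L = D - A. Since every row of L sums to 0, the all-ones vector is in the kernel and 0 is an eigenvalue. The single zero eigenvalue shows the graph is connected. The eigenvalues sum to 8, which equals trace(L) = 2|E|.

[0, 2, 2, 4]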